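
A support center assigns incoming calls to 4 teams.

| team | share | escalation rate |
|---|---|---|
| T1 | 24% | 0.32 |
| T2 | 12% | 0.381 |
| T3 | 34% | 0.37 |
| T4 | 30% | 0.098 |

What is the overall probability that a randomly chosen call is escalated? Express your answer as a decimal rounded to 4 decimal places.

P(E) = P(E|T1)·P(T1) + P(E|T2)·P(T2) + P(E|T3)·P(T3) + P(E|T4)·P(T4)
      = 0.32·0.24 + 0.381·0.12 + 0.37·0.34 + 0.098·0.3
      = 0.0768 + 0.04572 + 0.1258 + 0.0294 = 0.27772

P(E) ≈ 0.2777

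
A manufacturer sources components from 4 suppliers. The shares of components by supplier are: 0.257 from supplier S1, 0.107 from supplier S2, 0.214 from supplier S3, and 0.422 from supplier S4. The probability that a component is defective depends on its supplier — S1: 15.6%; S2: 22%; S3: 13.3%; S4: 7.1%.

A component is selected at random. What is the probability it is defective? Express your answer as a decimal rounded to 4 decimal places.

P(D) ≈ 0.1221

P(D) = P(D|S1)·P(S1) + P(D|S2)·P(S2) + P(D|S3)·P(S3) + P(D|S4)·P(S4)
      = 0.156·0.257 + 0.22·0.107 + 0.133·0.214 + 0.071·0.422
      = 0.040092 + 0.02354 + 0.028462 + 0.029962 = 0.122056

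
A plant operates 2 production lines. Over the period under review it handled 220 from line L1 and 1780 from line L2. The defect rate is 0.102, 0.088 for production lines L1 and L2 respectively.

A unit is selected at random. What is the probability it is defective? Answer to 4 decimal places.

Total: 220 + 1780 = 2000.
P(L1) = 220/2000 = 0.11. P(L2) = 1780/2000 = 0.89.
P(D) = P(D|L1)·P(L1) + P(D|L2)·P(L2)
      = 0.102·0.11 + 0.088·0.89
      = 0.01122 + 0.07832 = 0.08954

P(D) ≈ 0.0895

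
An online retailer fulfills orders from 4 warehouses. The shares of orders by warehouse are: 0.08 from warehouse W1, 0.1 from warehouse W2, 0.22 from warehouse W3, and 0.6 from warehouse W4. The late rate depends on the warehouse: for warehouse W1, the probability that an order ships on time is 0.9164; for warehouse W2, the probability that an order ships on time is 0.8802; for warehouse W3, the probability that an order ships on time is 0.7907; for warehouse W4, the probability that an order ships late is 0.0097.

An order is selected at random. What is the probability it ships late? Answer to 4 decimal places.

P(L|W1) = 1 − 0.9164 = 0.0836.
P(L|W2) = 1 − 0.8802 = 0.1198.
P(L|W3) = 1 − 0.7907 = 0.2093.
By the law of total probability,
P(L) = P(L|W1)·P(W1) + P(L|W2)·P(W2) + P(L|W3)·P(W3) + P(L|W4)·P(W4)
      = 0.0836·0.08 + 0.1198·0.1 + 0.2093·0.22 + 0.0097·0.6
      = 0.006688 + 0.01198 + 0.046046 + 0.00582 = 0.070534

P(L) ≈ 0.0705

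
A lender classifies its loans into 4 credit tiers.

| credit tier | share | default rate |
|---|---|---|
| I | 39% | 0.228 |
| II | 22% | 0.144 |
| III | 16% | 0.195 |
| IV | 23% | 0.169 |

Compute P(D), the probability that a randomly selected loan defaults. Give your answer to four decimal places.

P(D) ≈ 0.1907

P(D) = P(D|I)·P(I) + P(D|II)·P(II) + P(D|III)·P(III) + P(D|IV)·P(IV)
      = 0.228·0.39 + 0.144·0.22 + 0.195·0.16 + 0.169·0.23
      = 0.08892 + 0.03168 + 0.0312 + 0.03887 = 0.19067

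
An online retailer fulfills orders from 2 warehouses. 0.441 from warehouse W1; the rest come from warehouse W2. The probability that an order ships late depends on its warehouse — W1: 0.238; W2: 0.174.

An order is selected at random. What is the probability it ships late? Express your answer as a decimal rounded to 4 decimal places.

P(W2) = 1 − (0.441) = 0.559.
P(L) = P(L|W1)·P(W1) + P(L|W2)·P(W2)
      = 0.238·0.441 + 0.174·0.559
      = 0.104958 + 0.097266 = 0.202224

0.2022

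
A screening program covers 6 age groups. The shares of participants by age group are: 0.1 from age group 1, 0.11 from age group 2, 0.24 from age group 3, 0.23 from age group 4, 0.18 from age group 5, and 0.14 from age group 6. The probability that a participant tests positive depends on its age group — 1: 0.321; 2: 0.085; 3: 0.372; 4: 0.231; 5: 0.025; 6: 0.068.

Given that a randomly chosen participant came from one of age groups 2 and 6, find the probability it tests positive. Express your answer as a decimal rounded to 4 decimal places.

0.0755

Let S = {2, 6}.
P(S) = 0.11 + 0.14 = 0.25.
P(T ∩ S) = 0.085·0.11 + 0.068·0.14 = 0.00935 + 0.00952 = 0.01887.
P(T | S) = 0.01887 / 0.25 = 0.075480…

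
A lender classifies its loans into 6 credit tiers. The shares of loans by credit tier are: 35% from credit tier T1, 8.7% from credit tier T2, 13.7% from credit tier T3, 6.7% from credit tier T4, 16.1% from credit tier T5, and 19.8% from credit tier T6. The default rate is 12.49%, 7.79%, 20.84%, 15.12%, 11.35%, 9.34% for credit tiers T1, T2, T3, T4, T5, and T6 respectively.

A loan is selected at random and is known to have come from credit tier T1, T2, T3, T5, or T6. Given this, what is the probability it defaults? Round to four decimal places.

Let S = {T1, T2, T3, T5, T6}.
P(S) = 0.35 + 0.087 + 0.137 + 0.161 + 0.198 = 0.933.
P(D ∩ S) = 0.1249·0.35 + 0.0779·0.087 + 0.2084·0.137 + 0.1135·0.161 + 0.0934·0.198 = 0.043715 + 0.0067773 + 0.0285508 + 0.0182735 + 0.0184932 = 0.1158098.
P(D | S) = 0.1158098 / 0.933 = 0.124126…

P(D|S) ≈ 0.1241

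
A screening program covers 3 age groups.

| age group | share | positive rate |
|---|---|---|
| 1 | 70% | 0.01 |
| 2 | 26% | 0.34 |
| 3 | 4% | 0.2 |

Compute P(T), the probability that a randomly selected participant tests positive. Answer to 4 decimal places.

Summing over the partition,
P(T) = P(T|1)·P(1) + P(T|2)·P(2) + P(T|3)·P(3)
      = 0.01·0.7 + 0.34·0.26 + 0.2·0.04
      = 0.007 + 0.0884 + 0.008 = 0.1034

P(T) ≈ 0.1034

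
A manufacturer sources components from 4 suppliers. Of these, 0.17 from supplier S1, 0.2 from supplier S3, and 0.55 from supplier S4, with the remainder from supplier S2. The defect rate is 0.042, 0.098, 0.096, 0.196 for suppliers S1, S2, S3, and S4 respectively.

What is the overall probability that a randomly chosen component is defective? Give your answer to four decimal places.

P(D) ≈ 0.1420

P(S2) = 1 − (0.17 + 0.2 + 0.55) = 0.08.
Using total probability over the partition,
P(D) = P(D|S1)·P(S1) + P(D|S2)·P(S2) + P(D|S3)·P(S3) + P(D|S4)·P(S4)
      = 0.042·0.17 + 0.098·0.08 + 0.096·0.2 + 0.196·0.55
      = 0.00714 + 0.00784 + 0.0192 + 0.1078 = 0.14198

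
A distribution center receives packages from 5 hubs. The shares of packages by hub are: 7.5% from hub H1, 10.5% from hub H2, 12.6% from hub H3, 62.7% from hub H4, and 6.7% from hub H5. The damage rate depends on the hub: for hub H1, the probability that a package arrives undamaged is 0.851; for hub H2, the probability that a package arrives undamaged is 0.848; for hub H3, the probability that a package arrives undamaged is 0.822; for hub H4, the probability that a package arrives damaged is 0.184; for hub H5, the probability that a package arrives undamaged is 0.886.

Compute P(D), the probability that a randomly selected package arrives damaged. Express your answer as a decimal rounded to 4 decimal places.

P(D) ≈ 0.1726

P(D|H1) = 1 − 0.851 = 0.149.
P(D|H2) = 1 − 0.848 = 0.152.
P(D|H3) = 1 − 0.822 = 0.178.
P(D|H5) = 1 − 0.886 = 0.114.
P(D) = P(D|H1)·P(H1) + P(D|H2)·P(H2) + P(D|H3)·P(H3) + P(D|H4)·P(H4) + P(D|H5)·P(H5)
      = 0.149·0.075 + 0.152·0.105 + 0.178·0.126 + 0.184·0.627 + 0.114·0.067
      = 0.011175 + 0.01596 + 0.022428 + 0.115368 + 0.007638 = 0.172569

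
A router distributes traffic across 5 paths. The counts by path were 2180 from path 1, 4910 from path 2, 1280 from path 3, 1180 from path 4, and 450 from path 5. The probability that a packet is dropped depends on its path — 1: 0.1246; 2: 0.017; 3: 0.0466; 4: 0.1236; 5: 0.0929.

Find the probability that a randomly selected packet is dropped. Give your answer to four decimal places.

P(L) ≈ 0.0602

Total: 2180 + 4910 + 1280 + 1180 + 450 = 10000.
P(1) = 2180/10000 = 0.218. P(2) = 4910/10000 = 0.491. P(3) = 1280/10000 = 0.128. P(4) = 1180/10000 = 0.118. P(5) = 450/10000 = 0.045.
P(L) = P(L|1)·P(1) + P(L|2)·P(2) + P(L|3)·P(3) + P(L|4)·P(4) + P(L|5)·P(5)
      = 0.1246·0.218 + 0.017·0.491 + 0.0466·0.128 + 0.1236·0.118 + 0.0929·0.045
      = 0.0271628 + 0.008347 + 0.0059648 + 0.0145848 + 0.0041805 = 0.0602399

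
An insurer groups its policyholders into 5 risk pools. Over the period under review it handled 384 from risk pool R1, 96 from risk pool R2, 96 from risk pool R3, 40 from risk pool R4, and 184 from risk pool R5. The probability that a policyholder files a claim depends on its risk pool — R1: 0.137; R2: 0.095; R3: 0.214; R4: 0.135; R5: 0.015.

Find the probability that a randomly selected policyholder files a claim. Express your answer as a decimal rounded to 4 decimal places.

Total: 384 + 96 + 96 + 40 + 184 = 800.
P(R1) = 384/800 = 0.48. P(R2) = 96/800 = 0.12. P(R3) = 96/800 = 0.12. P(R4) = 40/800 = 0.05. P(R5) = 184/800 = 0.23.
Using total probability over the partition,
P(C) = P(C|R1)·P(R1) + P(C|R2)·P(R2) + P(C|R3)·P(R3) + P(C|R4)·P(R4) + P(C|R5)·P(R5)
      = 0.137·0.48 + 0.095·0.12 + 0.214·0.12 + 0.135·0.05 + 0.015·0.23
      = 0.06576 + 0.0114 + 0.02568 + 0.00675 + 0.00345 = 0.11304

P(C) ≈ 0.1130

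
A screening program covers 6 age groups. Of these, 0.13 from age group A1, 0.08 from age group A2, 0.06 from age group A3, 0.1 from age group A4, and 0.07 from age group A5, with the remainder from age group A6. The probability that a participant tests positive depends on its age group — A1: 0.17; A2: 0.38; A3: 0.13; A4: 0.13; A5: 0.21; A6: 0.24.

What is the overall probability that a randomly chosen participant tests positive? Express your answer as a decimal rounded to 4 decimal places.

P(A6) = 1 − (0.13 + 0.08 + 0.06 + 0.1 + 0.07) = 0.56.
P(T) = P(T|A1)·P(A1) + P(T|A2)·P(A2) + P(T|A3)·P(A3) + P(T|A4)·P(A4) + P(T|A5)·P(A5) + P(T|A6)·P(A6)
      = 0.17·0.13 + 0.38·0.08 + 0.13·0.06 + 0.13·0.1 + 0.21·0.07 + 0.24·0.56
      = 0.0221 + 0.0304 + 0.0078 + 0.013 + 0.0147 + 0.1344 = 0.2224

P(T) ≈ 0.2224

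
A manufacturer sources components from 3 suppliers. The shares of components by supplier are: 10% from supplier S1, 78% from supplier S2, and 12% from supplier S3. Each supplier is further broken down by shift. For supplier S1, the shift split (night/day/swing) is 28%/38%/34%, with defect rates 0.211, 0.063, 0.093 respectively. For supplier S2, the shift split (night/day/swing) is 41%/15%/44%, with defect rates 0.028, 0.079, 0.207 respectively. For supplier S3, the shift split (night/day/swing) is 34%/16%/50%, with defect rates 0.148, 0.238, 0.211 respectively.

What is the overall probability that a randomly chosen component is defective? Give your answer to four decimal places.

P(D|S1) = 0.28·0.211 + 0.38·0.063 + 0.34·0.093 = 0.05908 + 0.02394 + 0.03162 = 0.11464
P(D|S2) = 0.41·0.028 + 0.15·0.079 + 0.44·0.207 = 0.01148 + 0.01185 + 0.09108 = 0.11441
P(D|S3) = 0.34·0.148 + 0.16·0.238 + 0.5·0.211 = 0.05032 + 0.03808 + 0.1055 = 0.1939
By total probability over the outer partition,
P(D) = 0.1·0.11464 + 0.78·0.11441 + 0.12·0.1939
      = 0.011464 + 0.0892398 + 0.023268 = 0.1239718

P(D) ≈ 0.1240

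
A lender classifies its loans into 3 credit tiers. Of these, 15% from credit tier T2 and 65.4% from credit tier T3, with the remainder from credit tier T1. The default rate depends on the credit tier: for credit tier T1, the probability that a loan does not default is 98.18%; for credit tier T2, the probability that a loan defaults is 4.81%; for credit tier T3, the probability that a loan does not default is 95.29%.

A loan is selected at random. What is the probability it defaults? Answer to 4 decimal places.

P(T1) = 1 − (0.15 + 0.654) = 0.196.
P(D|T1) = 1 − 0.9818 = 0.0182.
P(D|T3) = 1 − 0.9529 = 0.0471.
P(D) = P(D|T1)·P(T1) + P(D|T2)·P(T2) + P(D|T3)·P(T3)
      = 0.0182·0.196 + 0.0481·0.15 + 0.0471·0.654
      = 0.0035672 + 0.007215 + 0.0308034 = 0.0415856

P(D) ≈ 0.0416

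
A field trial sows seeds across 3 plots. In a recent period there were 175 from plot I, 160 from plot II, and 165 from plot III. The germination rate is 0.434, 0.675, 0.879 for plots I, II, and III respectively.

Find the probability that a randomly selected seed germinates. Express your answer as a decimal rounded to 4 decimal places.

P(G) ≈ 0.6580

Total: 175 + 160 + 165 = 500.
P(I) = 175/500 = 0.35. P(II) = 160/500 = 0.32. P(III) = 165/500 = 0.33.
By the law of total probability,
P(G) = P(G|I)·P(I) + P(G|II)·P(II) + P(G|III)·P(III)
      = 0.434·0.35 + 0.675·0.32 + 0.879·0.33
      = 0.1519 + 0.216 + 0.29007 = 0.65797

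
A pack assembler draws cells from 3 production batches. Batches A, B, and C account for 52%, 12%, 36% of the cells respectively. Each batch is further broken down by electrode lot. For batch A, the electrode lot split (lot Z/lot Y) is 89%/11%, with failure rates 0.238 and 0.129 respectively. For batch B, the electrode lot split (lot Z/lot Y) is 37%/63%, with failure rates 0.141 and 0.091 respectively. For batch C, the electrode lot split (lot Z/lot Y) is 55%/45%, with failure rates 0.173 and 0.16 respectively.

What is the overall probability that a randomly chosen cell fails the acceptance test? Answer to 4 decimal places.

P(F|A) = 0.89·0.238 + 0.11·0.129 = 0.21182 + 0.01419 = 0.22601
P(F|B) = 0.37·0.141 + 0.63·0.091 = 0.05217 + 0.05733 = 0.1095
P(F|C) = 0.55·0.173 + 0.45·0.16 = 0.09515 + 0.072 = 0.16715
Then overall,
P(F) = 0.52·0.22601 + 0.12·0.1095 + 0.36·0.16715
      = 0.1175252 + 0.01314 + 0.060174 = 0.1908392

0.1908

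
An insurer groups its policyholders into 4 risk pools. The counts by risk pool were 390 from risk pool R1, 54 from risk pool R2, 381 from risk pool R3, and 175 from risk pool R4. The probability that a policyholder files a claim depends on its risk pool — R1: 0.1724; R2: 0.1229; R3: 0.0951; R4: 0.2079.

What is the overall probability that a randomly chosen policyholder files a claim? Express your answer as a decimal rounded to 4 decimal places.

Total: 390 + 54 + 381 + 175 = 1000.
P(R1) = 390/1000 = 0.39. P(R2) = 54/1000 = 0.054. P(R3) = 381/1000 = 0.381. P(R4) = 175/1000 = 0.175.
Summing over the partition,
P(C) = P(C|R1)·P(R1) + P(C|R2)·P(R2) + P(C|R3)·P(R3) + P(C|R4)·P(R4)
      = 0.1724·0.39 + 0.1229·0.054 + 0.0951·0.381 + 0.2079·0.175
      = 0.067236 + 0.0066366 + 0.0362331 + 0.0363825 = 0.1464882

P(C) ≈ 0.1465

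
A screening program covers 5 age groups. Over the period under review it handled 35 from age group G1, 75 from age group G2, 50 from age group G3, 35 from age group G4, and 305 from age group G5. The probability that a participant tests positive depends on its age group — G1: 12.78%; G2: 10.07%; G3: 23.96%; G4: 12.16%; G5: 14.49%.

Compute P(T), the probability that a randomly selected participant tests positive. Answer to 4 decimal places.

P(T) ≈ 0.1449

Total: 35 + 75 + 50 + 35 + 305 = 500.
P(G1) = 35/500 = 0.07. P(G2) = 75/500 = 0.15. P(G3) = 50/500 = 0.1. P(G4) = 35/500 = 0.07. P(G5) = 305/500 = 0.61.
Using total probability over the partition,
P(T) = P(T|G1)·P(G1) + P(T|G2)·P(G2) + P(T|G3)·P(G3) + P(T|G4)·P(G4) + P(T|G5)·P(G5)
      = 0.1278·0.07 + 0.1007·0.15 + 0.2396·0.1 + 0.1216·0.07 + 0.1449·0.61
      = 0.008946 + 0.015105 + 0.02396 + 0.008512 + 0.088389 = 0.144912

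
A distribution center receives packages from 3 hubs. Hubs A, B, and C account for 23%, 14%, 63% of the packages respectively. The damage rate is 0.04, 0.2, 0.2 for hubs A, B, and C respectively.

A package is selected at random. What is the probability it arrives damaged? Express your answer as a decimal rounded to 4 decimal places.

0.1632

P(D) = P(D|A)·P(A) + P(D|B)·P(B) + P(D|C)·P(C)
      = 0.04·0.23 + 0.2·0.14 + 0.2·0.63
      = 0.0092 + 0.028 + 0.126 = 0.1632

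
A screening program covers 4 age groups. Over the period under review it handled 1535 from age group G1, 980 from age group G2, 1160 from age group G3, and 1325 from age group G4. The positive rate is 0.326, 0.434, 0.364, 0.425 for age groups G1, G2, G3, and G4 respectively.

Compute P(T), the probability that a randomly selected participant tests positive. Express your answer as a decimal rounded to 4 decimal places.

Total: 1535 + 980 + 1160 + 1325 = 5000.
P(G1) = 1535/5000 = 0.307. P(G2) = 980/5000 = 0.196. P(G3) = 1160/5000 = 0.232. P(G4) = 1325/5000 = 0.265.
P(T) = P(T|G1)·P(G1) + P(T|G2)·P(G2) + P(T|G3)·P(G3) + P(T|G4)·P(G4)
      = 0.326·0.307 + 0.434·0.196 + 0.364·0.232 + 0.425·0.265
      = 0.100082 + 0.085064 + 0.084448 + 0.112625 = 0.382219

0.3822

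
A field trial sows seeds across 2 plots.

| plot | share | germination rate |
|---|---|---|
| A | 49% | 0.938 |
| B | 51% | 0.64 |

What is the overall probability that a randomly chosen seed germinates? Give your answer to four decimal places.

P(G) = P(G|A)·P(A) + P(G|B)·P(B)
      = 0.938·0.49 + 0.64·0.51
      = 0.45962 + 0.3264 = 0.78602

P(G) ≈ 0.7860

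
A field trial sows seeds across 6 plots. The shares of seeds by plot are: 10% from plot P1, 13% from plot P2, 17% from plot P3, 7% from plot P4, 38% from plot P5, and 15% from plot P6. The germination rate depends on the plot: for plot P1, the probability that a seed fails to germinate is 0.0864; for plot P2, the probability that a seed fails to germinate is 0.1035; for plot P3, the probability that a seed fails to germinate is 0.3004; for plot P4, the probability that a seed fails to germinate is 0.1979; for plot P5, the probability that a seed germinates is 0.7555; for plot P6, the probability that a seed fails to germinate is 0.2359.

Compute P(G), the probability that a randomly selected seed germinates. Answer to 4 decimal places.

0.7847

P(G|P1) = 1 − 0.0864 = 0.9136.
P(G|P2) = 1 − 0.1035 = 0.8965.
P(G|P3) = 1 − 0.3004 = 0.6996.
P(G|P4) = 1 − 0.1979 = 0.8021.
P(G|P6) = 1 − 0.2359 = 0.7641.
P(G) = P(G|P1)·P(P1) + P(G|P2)·P(P2) + P(G|P3)·P(P3) + P(G|P4)·P(P4) + P(G|P5)·P(P5) + P(G|P6)·P(P6)
      = 0.9136·0.1 + 0.8965·0.13 + 0.6996·0.17 + 0.8021·0.07 + 0.7555·0.38 + 0.7641·0.15
      = 0.09136 + 0.116545 + 0.118932 + 0.056147 + 0.28709 + 0.114615 = 0.784689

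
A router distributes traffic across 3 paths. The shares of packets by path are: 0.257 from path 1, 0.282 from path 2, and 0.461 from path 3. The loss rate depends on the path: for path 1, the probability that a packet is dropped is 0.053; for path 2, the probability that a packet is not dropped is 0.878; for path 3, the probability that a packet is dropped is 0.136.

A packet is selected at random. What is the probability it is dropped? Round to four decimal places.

P(L|2) = 1 − 0.878 = 0.122.
Using total probability over the partition,
P(L) = P(L|1)·P(1) + P(L|2)·P(2) + P(L|3)·P(3)
      = 0.053·0.257 + 0.122·0.282 + 0.136·0.461
      = 0.013621 + 0.034404 + 0.062696 = 0.110721

P(L) ≈ 0.1107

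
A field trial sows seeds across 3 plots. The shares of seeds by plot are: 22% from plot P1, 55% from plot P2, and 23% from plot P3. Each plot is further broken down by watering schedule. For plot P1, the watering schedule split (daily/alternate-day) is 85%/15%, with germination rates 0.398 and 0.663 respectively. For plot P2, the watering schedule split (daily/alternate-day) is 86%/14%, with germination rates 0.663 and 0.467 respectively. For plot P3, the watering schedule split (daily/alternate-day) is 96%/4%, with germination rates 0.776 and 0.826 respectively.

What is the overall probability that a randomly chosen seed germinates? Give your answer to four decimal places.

P(G|P1) = 0.85·0.398 + 0.15·0.663 = 0.3383 + 0.09945 = 0.43775
P(G|P2) = 0.86·0.663 + 0.14·0.467 = 0.57018 + 0.06538 = 0.63556
P(G|P3) = 0.96·0.776 + 0.04·0.826 = 0.74496 + 0.03304 = 0.778
By total probability over the outer partition,
P(G) = 0.22·0.43775 + 0.55·0.63556 + 0.23·0.778
      = 0.096305 + 0.349558 + 0.17894 = 0.624803

P(G) ≈ 0.6248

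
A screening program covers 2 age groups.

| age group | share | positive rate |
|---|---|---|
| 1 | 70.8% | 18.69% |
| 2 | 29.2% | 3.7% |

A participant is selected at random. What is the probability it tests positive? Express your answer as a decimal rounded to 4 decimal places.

P(T) ≈ 0.1431

P(T) = P(T|1)·P(1) + P(T|2)·P(2)
      = 0.1869·0.708 + 0.037·0.292
      = 0.1323252 + 0.010804 = 0.1431292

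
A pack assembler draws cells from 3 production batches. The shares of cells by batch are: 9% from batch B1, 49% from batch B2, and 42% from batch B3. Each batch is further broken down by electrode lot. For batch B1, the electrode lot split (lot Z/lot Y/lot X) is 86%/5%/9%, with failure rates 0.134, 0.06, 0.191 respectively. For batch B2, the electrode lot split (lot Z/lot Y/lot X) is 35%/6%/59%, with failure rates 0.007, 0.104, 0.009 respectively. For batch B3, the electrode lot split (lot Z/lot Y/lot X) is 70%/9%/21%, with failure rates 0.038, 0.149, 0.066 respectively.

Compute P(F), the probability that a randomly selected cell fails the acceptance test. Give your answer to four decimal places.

P(F|B1) = 0.86·0.134 + 0.05·0.06 + 0.09·0.191 = 0.11524 + 0.003 + 0.01719 = 0.13543
P(F|B2) = 0.35·0.007 + 0.06·0.104 + 0.59·0.009 = 0.00245 + 0.00624 + 0.00531 = 0.014
P(F|B3) = 0.7·0.038 + 0.09·0.149 + 0.21·0.066 = 0.0266 + 0.01341 + 0.01386 = 0.05387
By total probability over the outer partition,
P(F) = 0.09·0.13543 + 0.49·0.014 + 0.42·0.05387
      = 0.0121887 + 0.00686 + 0.0226254 = 0.0416741

0.0417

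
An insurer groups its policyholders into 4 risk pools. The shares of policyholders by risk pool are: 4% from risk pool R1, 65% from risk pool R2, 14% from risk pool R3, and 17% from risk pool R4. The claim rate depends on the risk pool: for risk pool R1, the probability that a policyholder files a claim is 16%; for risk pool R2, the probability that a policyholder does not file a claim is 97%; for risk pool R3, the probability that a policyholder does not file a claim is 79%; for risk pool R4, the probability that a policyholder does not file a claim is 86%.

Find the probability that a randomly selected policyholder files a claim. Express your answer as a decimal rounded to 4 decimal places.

P(C|R2) = 1 − 0.97 = 0.03.
P(C|R3) = 1 − 0.79 = 0.21.
P(C|R4) = 1 − 0.86 = 0.14.
Summing over the partition,
P(C) = P(C|R1)·P(R1) + P(C|R2)·P(R2) + P(C|R3)·P(R3) + P(C|R4)·P(R4)
      = 0.16·0.04 + 0.03·0.65 + 0.21·0.14 + 0.14·0.17
      = 0.0064 + 0.0195 + 0.0294 + 0.0238 = 0.0791

P(C) ≈ 0.0791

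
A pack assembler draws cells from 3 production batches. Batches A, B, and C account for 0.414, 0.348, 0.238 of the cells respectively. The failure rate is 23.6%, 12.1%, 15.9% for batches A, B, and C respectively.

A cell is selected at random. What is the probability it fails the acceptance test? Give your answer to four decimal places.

P(F) = P(F|A)·P(A) + P(F|B)·P(B) + P(F|C)·P(C)
      = 0.236·0.414 + 0.121·0.348 + 0.159·0.238
      = 0.097704 + 0.042108 + 0.037842 = 0.177654

0.1777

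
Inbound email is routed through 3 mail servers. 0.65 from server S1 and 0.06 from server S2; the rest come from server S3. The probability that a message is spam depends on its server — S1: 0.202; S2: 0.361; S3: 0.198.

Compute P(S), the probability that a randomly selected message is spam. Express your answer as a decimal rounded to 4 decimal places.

0.2104

P(S3) = 1 − (0.65 + 0.06) = 0.29.
P(S) = P(S|S1)·P(S1) + P(S|S2)·P(S2) + P(S|S3)·P(S3)
      = 0.202·0.65 + 0.361·0.06 + 0.198·0.29
      = 0.1313 + 0.02166 + 0.05742 = 0.21038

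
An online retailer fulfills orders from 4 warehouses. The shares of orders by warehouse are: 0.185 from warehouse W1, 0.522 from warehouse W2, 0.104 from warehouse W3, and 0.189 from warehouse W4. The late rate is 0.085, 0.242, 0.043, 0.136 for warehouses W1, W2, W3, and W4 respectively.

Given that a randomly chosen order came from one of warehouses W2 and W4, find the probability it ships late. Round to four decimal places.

Let S = {W2, W4}.
P(S) = 0.522 + 0.189 = 0.711.
P(L ∩ S) = 0.242·0.522 + 0.136·0.189 = 0.126324 + 0.025704 = 0.152028.
P(L | S) = 0.152028 / 0.711 = 0.213823…

0.2138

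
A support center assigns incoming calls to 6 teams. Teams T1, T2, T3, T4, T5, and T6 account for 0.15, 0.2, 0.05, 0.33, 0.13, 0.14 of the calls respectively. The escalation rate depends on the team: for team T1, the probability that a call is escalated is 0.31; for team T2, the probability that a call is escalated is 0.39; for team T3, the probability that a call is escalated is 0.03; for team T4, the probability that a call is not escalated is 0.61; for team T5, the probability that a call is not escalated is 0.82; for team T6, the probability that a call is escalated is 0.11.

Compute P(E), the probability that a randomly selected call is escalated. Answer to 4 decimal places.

P(E|T4) = 1 − 0.61 = 0.39.
P(E|T5) = 1 − 0.82 = 0.18.
By the law of total probability,
P(E) = P(E|T1)·P(T1) + P(E|T2)·P(T2) + P(E|T3)·P(T3) + P(E|T4)·P(T4) + P(E|T5)·P(T5) + P(E|T6)·P(T6)
      = 0.31·0.15 + 0.39·0.2 + 0.03·0.05 + 0.39·0.33 + 0.18·0.13 + 0.11·0.14
      = 0.0465 + 0.078 + 0.0015 + 0.1287 + 0.0234 + 0.0154 = 0.2935

P(E) ≈ 0.2935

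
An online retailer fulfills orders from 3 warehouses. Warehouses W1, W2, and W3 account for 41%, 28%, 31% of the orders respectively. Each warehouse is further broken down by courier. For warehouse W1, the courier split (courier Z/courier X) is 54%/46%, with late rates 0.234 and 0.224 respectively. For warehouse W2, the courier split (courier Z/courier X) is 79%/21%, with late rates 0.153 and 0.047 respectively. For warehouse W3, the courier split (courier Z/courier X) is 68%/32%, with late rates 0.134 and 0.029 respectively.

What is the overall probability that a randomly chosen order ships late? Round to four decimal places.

0.1618

P(L|W1) = 0.54·0.234 + 0.46·0.224 = 0.12636 + 0.10304 = 0.2294
P(L|W2) = 0.79·0.153 + 0.21·0.047 = 0.12087 + 0.00987 = 0.13074
P(L|W3) = 0.68·0.134 + 0.32·0.029 = 0.09112 + 0.00928 = 0.1004
By total probability over the outer partition,
P(L) = 0.41·0.2294 + 0.28·0.13074 + 0.31·0.1004
      = 0.094054 + 0.0366072 + 0.031124 = 0.1617852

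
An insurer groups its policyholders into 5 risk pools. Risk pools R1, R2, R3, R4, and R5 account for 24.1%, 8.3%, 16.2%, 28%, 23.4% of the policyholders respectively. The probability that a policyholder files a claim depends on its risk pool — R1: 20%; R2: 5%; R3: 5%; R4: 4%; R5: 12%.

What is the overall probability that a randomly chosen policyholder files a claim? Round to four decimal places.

P(C) = P(C|R1)·P(R1) + P(C|R2)·P(R2) + P(C|R3)·P(R3) + P(C|R4)·P(R4) + P(C|R5)·P(R5)
      = 0.2·0.241 + 0.05·0.083 + 0.05·0.162 + 0.04·0.28 + 0.12·0.234
      = 0.0482 + 0.00415 + 0.0081 + 0.0112 + 0.02808 = 0.09973

0.0997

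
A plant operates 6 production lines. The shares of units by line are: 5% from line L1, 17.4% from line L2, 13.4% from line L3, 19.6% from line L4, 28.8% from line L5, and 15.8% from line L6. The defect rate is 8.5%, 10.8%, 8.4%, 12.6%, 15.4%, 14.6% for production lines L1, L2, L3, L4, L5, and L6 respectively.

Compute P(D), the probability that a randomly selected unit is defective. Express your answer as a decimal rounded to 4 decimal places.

Using total probability over the partition,
P(D) = P(D|L1)·P(L1) + P(D|L2)·P(L2) + P(D|L3)·P(L3) + P(D|L4)·P(L4) + P(D|L5)·P(L5) + P(D|L6)·P(L6)
      = 0.085·0.05 + 0.108·0.174 + 0.084·0.134 + 0.126·0.196 + 0.154·0.288 + 0.146·0.158
      = 0.00425 + 0.018792 + 0.011256 + 0.024696 + 0.044352 + 0.023068 = 0.126414

0.1264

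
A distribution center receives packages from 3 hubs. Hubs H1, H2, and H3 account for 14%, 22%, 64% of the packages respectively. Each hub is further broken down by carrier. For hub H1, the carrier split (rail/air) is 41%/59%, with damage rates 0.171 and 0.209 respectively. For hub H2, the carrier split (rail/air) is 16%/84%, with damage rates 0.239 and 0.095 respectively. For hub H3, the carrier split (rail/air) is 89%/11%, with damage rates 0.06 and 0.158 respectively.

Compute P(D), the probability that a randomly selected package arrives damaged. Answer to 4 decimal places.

P(D|H1) = 0.41·0.171 + 0.59·0.209 = 0.07011 + 0.12331 = 0.19342
P(D|H2) = 0.16·0.239 + 0.84·0.095 = 0.03824 + 0.0798 = 0.11804
P(D|H3) = 0.89·0.06 + 0.11·0.158 = 0.0534 + 0.01738 = 0.07078
Then overall,
P(D) = 0.14·0.19342 + 0.22·0.11804 + 0.64·0.07078
      = 0.0270788 + 0.0259688 + 0.0452992 = 0.0983468

0.0983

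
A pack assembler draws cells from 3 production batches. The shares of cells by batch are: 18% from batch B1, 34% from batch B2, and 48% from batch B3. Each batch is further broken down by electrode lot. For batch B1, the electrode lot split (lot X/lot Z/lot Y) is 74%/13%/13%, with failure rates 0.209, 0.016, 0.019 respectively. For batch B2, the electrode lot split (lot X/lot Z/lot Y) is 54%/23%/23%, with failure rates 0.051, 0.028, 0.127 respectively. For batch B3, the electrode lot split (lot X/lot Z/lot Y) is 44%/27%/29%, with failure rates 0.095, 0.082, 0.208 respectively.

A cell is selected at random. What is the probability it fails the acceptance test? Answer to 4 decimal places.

P(F) ≈ 0.1098

P(F|B1) = 0.74·0.209 + 0.13·0.016 + 0.13·0.019 = 0.15466 + 0.00208 + 0.00247 = 0.15921
P(F|B2) = 0.54·0.051 + 0.23·0.028 + 0.23·0.127 = 0.02754 + 0.00644 + 0.02921 = 0.06319
P(F|B3) = 0.44·0.095 + 0.27·0.082 + 0.29·0.208 = 0.0418 + 0.02214 + 0.06032 = 0.12426
By total probability over the outer partition,
P(F) = 0.18·0.15921 + 0.34·0.06319 + 0.48·0.12426
      = 0.0286578 + 0.0214846 + 0.0596448 = 0.1097872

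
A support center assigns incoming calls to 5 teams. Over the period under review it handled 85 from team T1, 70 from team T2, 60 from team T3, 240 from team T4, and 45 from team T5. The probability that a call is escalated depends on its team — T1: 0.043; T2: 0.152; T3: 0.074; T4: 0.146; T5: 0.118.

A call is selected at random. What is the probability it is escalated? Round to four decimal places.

P(E) ≈ 0.1182

Total: 85 + 70 + 60 + 240 + 45 = 500.
P(T1) = 85/500 = 0.17. P(T2) = 70/500 = 0.14. P(T3) = 60/500 = 0.12. P(T4) = 240/500 = 0.48. P(T5) = 45/500 = 0.09.
P(E) = P(E|T1)·P(T1) + P(E|T2)·P(T2) + P(E|T3)·P(T3) + P(E|T4)·P(T4) + P(E|T5)·P(T5)
      = 0.043·0.17 + 0.152·0.14 + 0.074·0.12 + 0.146·0.48 + 0.118·0.09
      = 0.00731 + 0.02128 + 0.00888 + 0.07008 + 0.01062 = 0.11817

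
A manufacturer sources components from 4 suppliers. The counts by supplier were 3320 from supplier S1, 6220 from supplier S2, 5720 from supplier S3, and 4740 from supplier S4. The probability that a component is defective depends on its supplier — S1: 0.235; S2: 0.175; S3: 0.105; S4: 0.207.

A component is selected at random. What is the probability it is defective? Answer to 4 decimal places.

0.1725

Total: 3320 + 6220 + 5720 + 4740 = 20000.
P(S1) = 3320/20000 = 0.166. P(S2) = 6220/20000 = 0.311. P(S3) = 5720/20000 = 0.286. P(S4) = 4740/20000 = 0.237.
Summing over the partition,
P(D) = P(D|S1)·P(S1) + P(D|S2)·P(S2) + P(D|S3)·P(S3) + P(D|S4)·P(S4)
      = 0.235·0.166 + 0.175·0.311 + 0.105·0.286 + 0.207·0.237
      = 0.03901 + 0.054425 + 0.03003 + 0.049059 = 0.172524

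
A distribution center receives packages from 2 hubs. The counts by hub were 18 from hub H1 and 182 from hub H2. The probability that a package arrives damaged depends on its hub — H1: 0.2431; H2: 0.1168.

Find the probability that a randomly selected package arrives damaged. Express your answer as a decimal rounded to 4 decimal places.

0.1282

Total: 18 + 182 = 200.
P(H1) = 18/200 = 0.09. P(H2) = 182/200 = 0.91.
P(D) = P(D|H1)·P(H1) + P(D|H2)·P(H2)
      = 0.2431·0.09 + 0.1168·0.91
      = 0.021879 + 0.106288 = 0.128167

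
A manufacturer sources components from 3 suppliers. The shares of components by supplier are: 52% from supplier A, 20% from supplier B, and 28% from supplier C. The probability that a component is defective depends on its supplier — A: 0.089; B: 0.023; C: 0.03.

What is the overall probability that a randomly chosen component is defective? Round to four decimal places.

P(D) = P(D|A)·P(A) + P(D|B)·P(B) + P(D|C)·P(C)
      = 0.089·0.52 + 0.023·0.2 + 0.03·0.28
      = 0.04628 + 0.0046 + 0.0084 = 0.05928

0.0593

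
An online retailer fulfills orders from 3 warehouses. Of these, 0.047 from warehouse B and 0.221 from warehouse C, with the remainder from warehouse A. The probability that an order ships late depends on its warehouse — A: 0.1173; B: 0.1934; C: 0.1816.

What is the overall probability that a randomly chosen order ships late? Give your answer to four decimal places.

0.1351

P(A) = 1 − (0.047 + 0.221) = 0.732.
Using total probability over the partition,
P(L) = P(L|A)·P(A) + P(L|B)·P(B) + P(L|C)·P(C)
      = 0.1173·0.732 + 0.1934·0.047 + 0.1816·0.221
      = 0.0858636 + 0.0090898 + 0.0401336 = 0.135087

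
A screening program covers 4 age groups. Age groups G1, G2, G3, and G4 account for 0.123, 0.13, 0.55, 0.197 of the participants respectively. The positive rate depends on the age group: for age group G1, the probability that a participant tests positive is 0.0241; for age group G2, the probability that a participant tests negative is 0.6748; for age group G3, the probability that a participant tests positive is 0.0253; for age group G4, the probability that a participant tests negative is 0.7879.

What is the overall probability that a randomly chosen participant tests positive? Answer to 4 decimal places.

P(T) ≈ 0.1009

P(T|G2) = 1 − 0.6748 = 0.3252.
P(T|G4) = 1 − 0.7879 = 0.2121.
By the law of total probability,
P(T) = P(T|G1)·P(G1) + P(T|G2)·P(G2) + P(T|G3)·P(G3) + P(T|G4)·P(G4)
      = 0.0241·0.123 + 0.3252·0.13 + 0.0253·0.55 + 0.2121·0.197
      = 0.0029643 + 0.042276 + 0.013915 + 0.0417837 = 0.100939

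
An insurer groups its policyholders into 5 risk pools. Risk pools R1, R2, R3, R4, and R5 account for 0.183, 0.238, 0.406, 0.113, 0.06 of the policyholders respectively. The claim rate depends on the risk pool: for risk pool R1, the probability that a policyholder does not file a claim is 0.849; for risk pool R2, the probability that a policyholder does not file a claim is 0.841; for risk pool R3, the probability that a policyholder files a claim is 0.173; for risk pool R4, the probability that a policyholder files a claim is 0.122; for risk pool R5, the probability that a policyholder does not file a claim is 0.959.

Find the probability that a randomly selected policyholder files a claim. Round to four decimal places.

0.1520

P(C|R1) = 1 − 0.849 = 0.151.
P(C|R2) = 1 − 0.841 = 0.159.
P(C|R5) = 1 − 0.959 = 0.041.
Summing over the partition,
P(C) = P(C|R1)·P(R1) + P(C|R2)·P(R2) + P(C|R3)·P(R3) + P(C|R4)·P(R4) + P(C|R5)·P(R5)
      = 0.151·0.183 + 0.159·0.238 + 0.173·0.406 + 0.122·0.113 + 0.041·0.06
      = 0.027633 + 0.037842 + 0.070238 + 0.013786 + 0.00246 = 0.151959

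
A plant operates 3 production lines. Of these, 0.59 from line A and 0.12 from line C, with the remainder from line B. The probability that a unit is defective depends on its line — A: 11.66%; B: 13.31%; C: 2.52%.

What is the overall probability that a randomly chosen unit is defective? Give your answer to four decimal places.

P(B) = 1 − (0.59 + 0.12) = 0.29.
By the law of total probability,
P(D) = P(D|A)·P(A) + P(D|B)·P(B) + P(D|C)·P(C)
      = 0.1166·0.59 + 0.1331·0.29 + 0.0252·0.12
      = 0.068794 + 0.038599 + 0.003024 = 0.110417

0.1104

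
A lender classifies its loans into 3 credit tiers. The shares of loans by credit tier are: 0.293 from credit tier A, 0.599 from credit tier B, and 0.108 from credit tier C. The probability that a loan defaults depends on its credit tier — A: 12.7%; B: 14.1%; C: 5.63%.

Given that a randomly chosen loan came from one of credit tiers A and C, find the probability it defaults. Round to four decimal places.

0.1080

Let S = {A, C}.
P(S) = 0.293 + 0.108 = 0.401.
P(D ∩ S) = 0.127·0.293 + 0.0563·0.108 = 0.037211 + 0.0060804 = 0.0432914.
P(D | S) = 0.0432914 / 0.401 = 0.107959…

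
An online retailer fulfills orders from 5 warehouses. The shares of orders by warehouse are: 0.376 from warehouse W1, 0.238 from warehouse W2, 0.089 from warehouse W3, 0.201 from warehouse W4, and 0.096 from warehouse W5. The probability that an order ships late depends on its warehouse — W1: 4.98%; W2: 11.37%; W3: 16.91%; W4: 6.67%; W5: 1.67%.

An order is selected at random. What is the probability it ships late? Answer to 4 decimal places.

P(L) ≈ 0.0758

P(L) = P(L|W1)·P(W1) + P(L|W2)·P(W2) + P(L|W3)·P(W3) + P(L|W4)·P(W4) + P(L|W5)·P(W5)
      = 0.0498·0.376 + 0.1137·0.238 + 0.1691·0.089 + 0.0667·0.201 + 0.0167·0.096
      = 0.0187248 + 0.0270606 + 0.0150499 + 0.0134067 + 0.0016032 = 0.0758452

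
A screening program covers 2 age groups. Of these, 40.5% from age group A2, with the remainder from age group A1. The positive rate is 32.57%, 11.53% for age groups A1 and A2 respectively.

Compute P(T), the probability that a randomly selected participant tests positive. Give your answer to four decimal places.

0.2405

P(A1) = 1 − (0.405) = 0.595.
P(T) = P(T|A1)·P(A1) + P(T|A2)·P(A2)
      = 0.3257·0.595 + 0.1153·0.405
      = 0.1937915 + 0.0466965 = 0.240488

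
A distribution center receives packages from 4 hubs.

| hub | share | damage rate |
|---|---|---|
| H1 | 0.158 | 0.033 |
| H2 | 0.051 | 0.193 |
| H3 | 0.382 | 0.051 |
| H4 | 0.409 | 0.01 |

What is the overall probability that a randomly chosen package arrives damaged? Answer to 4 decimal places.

0.0386

Summing over the partition,
P(D) = P(D|H1)·P(H1) + P(D|H2)·P(H2) + P(D|H3)·P(H3) + P(D|H4)·P(H4)
      = 0.033·0.158 + 0.193·0.051 + 0.051·0.382 + 0.01·0.409
      = 0.005214 + 0.009843 + 0.019482 + 0.00409 = 0.038629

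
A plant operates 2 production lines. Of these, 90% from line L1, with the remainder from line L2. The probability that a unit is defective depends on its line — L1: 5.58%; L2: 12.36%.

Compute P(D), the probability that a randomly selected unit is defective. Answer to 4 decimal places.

P(L2) = 1 − (0.9) = 0.1.
P(D) = P(D|L1)·P(L1) + P(D|L2)·P(L2)
      = 0.0558·0.9 + 0.1236·0.1
      = 0.05022 + 0.01236 = 0.06258

P(D) ≈ 0.0626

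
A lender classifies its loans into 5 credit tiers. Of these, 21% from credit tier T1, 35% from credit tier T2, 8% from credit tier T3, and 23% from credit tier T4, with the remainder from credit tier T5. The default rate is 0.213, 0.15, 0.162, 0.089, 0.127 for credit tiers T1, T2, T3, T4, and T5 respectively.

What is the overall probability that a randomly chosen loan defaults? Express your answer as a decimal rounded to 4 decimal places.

0.1472

P(T5) = 1 − (0.21 + 0.35 + 0.08 + 0.23) = 0.13.
Summing over the partition,
P(D) = P(D|T1)·P(T1) + P(D|T2)·P(T2) + P(D|T3)·P(T3) + P(D|T4)·P(T4) + P(D|T5)·P(T5)
      = 0.213·0.21 + 0.15·0.35 + 0.162·0.08 + 0.089·0.23 + 0.127·0.13
      = 0.04473 + 0.0525 + 0.01296 + 0.02047 + 0.01651 = 0.14717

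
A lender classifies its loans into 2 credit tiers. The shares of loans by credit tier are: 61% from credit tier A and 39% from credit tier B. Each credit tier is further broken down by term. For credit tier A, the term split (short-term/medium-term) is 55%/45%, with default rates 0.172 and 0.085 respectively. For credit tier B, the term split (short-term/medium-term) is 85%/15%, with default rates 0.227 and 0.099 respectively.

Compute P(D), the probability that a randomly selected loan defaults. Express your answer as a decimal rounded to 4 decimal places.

P(D) ≈ 0.1621

P(D|A) = 0.55·0.172 + 0.45·0.085 = 0.0946 + 0.03825 = 0.13285
P(D|B) = 0.85·0.227 + 0.15·0.099 = 0.19295 + 0.01485 = 0.2078
Then overall,
P(D) = 0.61·0.13285 + 0.39·0.2078
      = 0.0810385 + 0.081042 = 0.1620805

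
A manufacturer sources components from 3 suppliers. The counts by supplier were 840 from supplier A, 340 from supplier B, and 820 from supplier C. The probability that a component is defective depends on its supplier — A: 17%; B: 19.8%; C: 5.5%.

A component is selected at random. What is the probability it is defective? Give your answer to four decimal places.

P(D) ≈ 0.1276

Total: 840 + 340 + 820 = 2000.
P(A) = 840/2000 = 0.42. P(B) = 340/2000 = 0.17. P(C) = 820/2000 = 0.41.
P(D) = P(D|A)·P(A) + P(D|B)·P(B) + P(D|C)·P(C)
      = 0.17·0.42 + 0.198·0.17 + 0.055·0.41
      = 0.0714 + 0.03366 + 0.02255 = 0.12761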